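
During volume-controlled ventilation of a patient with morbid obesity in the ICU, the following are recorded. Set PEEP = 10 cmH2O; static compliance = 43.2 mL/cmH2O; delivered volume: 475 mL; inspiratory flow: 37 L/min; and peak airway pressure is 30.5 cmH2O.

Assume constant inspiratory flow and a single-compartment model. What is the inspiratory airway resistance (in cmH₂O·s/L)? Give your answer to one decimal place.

Flow: 37 L/min ÷ 60 = 0.6167 L/s.
Equation of motion (constant flow): PIP = Vt/C + R·V̇ + PEEP.
R·V̇ = PIP − Vt/C − PEEP = 30.5 − 475/43.2 − 10 = 30.5 − 10.995 − 10 = 9.505 cmH2O.
R = 9.505 / 0.6167 = 15.413 cmH2O·s/L.

15.4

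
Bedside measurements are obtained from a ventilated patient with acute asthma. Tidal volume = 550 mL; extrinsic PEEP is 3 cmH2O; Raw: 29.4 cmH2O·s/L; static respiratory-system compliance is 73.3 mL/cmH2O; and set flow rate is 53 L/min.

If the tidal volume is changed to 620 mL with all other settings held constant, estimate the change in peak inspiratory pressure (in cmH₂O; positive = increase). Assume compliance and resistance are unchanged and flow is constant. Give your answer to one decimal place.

1.0

PIP = Vt/C + R·V̇ + PEEP (constant-flow equation of motion).
Only the elastic term changes: ΔPIP = ΔVt / C = (620 − 550) / 73.3 = 0.955 cmH2O.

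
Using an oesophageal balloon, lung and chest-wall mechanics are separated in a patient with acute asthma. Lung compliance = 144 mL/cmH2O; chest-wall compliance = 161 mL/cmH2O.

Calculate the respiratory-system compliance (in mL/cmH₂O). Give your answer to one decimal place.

Lung and chest wall are elastances in series: 1/Crs = 1/CL + 1/Ccw.
1/Crs = 1/144 + 1/161 = 0.01316.
Crs = 75.988 mL/cmH2O.

76.0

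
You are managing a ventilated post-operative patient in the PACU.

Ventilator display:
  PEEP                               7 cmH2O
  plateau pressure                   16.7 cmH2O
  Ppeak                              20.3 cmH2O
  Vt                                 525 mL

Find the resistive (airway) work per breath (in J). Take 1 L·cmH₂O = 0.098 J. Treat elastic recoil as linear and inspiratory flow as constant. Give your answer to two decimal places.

0.19

With constant inspiratory flow the resistive pressure is constant at PIP − Pplat = 20.3 − 16.7 = 3.6 cmH2O, so resistive work = 3.6 × 0.525 = 1.89 L·cmH2O.
× 0.098 J/(L·cmH2O) → 0.1852 J.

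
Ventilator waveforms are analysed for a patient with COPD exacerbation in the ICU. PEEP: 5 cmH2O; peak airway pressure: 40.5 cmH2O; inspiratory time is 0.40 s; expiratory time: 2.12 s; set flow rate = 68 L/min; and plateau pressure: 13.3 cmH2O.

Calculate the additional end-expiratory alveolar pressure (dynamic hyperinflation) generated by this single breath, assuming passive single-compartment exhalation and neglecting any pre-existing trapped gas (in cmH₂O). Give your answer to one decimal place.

1.6

Flow: 68 L/min ÷ 60 = 1.1333 L/s.
Vt = flow × Ti = 1.1333 L/s × 0.40 s × 1000 mL/L = 453.32 mL.
R = (PIP − Pplat)/V̇ = (40.5 − 13.3) / 1.1333 = 27.2/1.1333 = 24.001 cmH2O·s/L.
C = Vt/(Pplat − PEEP) = 453.32 / (13.3 − 5) = 453.32/8.3 = 54.617 mL/cmH2O.
τ = R × C = 24.001 × 0.05462 L/cmH2O = 1.311 s.
Fraction remaining = e^(−Te/τ) = e^(−2.12/1.311) = 0.1985; trapped volume = 453.32 × 0.1985 = 89.984 mL.
Additional alveolar pressure from trapping ≈ V_trapped / C = 89.984 / 54.617 = 1.648 cmH2O.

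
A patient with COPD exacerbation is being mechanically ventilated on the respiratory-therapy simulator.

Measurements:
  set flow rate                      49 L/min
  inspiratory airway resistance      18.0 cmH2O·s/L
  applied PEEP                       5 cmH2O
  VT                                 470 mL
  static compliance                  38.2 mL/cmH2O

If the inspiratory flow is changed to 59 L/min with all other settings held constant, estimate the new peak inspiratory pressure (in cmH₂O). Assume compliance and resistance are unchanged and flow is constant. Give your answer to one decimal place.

Flow: 49 L/min ÷ 60 = 0.8167 L/s.
New flow: 59 L/min ÷ 60 = 0.9833 L/s.
PIP = Vt/C + R·V̇ + PEEP (constant-flow equation of motion).
Only the resistive term changes: ΔPIP = R × ΔV̇ = 18.0 × (0.9833 − 0.8167) = 18.0 × 0.1666 = 2.999 cmH2O.
Original PIP = 470/38.2 + 18.0×0.8167 + 5 = 32.004 cmH2O; new PIP = 32.004 + (2.999) = 35.003 cmH2O.

35.0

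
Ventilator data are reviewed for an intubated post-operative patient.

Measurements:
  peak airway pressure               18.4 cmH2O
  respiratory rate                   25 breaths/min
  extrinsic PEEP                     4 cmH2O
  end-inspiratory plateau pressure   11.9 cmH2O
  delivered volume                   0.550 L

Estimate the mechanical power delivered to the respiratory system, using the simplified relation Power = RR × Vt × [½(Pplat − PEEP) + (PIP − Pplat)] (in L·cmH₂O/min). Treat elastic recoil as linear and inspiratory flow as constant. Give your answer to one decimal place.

Per-breath work = Vt × [½(Pplat−PEEP) + (PIP−Pplat)] = 0.550 × [0.5×7.9 + 6.5] = 0.550 × 10.45 = 5.748 L·cmH2O.
Power = 25 × 5.748 = 143.7 L·cmH2O/min.

143.7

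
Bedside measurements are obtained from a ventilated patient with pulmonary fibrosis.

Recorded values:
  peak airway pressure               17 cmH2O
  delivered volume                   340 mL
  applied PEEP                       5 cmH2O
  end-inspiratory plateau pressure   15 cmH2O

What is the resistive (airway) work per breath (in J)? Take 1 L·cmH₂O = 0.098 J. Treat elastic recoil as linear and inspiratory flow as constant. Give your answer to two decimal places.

With constant inspiratory flow the resistive pressure is constant at PIP − Pplat = 17 − 15 = 2.0 cmH2O, so resistive work = 2.0 × 0.340 = 0.68 L·cmH2O.
× 0.098 J/(L·cmH2O) → 0.06664 J.

0.07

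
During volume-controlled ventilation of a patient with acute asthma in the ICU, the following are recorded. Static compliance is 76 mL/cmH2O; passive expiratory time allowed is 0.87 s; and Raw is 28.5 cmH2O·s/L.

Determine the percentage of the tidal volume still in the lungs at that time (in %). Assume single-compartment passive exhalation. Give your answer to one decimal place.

τ = R × C = 28.5 × 76 mL/cmH2O = 28.5 × 0.076 L/cmH2O = 2.166 s.
Passive exhalation: V(t)/V₀ = e^(−t/τ) = e^(−0.87/2.166) = 0.6692.
Fraction remaining = 0.6692 → 66.92%.

66.9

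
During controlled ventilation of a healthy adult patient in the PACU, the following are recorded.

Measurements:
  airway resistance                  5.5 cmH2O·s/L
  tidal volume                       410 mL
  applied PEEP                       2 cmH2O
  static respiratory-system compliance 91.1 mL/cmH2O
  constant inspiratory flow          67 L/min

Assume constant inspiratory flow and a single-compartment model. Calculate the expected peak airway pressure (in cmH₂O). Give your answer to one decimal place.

Flow: 67 L/min ÷ 60 = 1.1167 L/s.
Equation of motion (constant flow): PIP = Vt/C + R·V̇ + PEEP.
PIP = 410/91.1 + 5.5×1.1167 + 2 = 4.501 + 6.142 + 2 = 12.643 cmH2O.

12.6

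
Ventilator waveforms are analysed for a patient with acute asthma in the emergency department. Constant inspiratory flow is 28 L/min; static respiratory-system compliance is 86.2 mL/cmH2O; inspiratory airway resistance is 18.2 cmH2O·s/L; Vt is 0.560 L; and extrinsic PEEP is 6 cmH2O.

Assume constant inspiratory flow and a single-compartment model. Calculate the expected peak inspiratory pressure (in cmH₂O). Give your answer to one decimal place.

Flow: 28 L/min ÷ 60 = 0.4667 L/s.
Equation of motion (constant flow): PIP = Vt/C + R·V̇ + PEEP.
PIP = 560/86.2 + 18.2×0.4667 + 6 = 6.497 + 8.494 + 6 = 20.991 cmH2O.

21.0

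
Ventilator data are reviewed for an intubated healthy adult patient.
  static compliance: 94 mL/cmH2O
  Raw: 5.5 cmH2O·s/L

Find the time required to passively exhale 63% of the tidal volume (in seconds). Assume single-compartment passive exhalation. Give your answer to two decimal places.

τ = R × C = 5.5 × 94 mL/cmH2O = 5.5 × 0.094 L/cmH2O = 0.517 s.
Exhaled fraction f = 1 − e^(−t/τ) → t = −τ·ln(1 − f) = −0.517·ln(0.37) = 0.514 s.

0.51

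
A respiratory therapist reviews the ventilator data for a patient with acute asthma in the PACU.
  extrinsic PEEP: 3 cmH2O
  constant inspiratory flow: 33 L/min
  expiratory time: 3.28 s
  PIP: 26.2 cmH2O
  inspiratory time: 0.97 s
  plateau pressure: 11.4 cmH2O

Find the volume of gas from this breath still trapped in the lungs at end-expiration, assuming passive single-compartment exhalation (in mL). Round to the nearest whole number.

78

Flow: 33 L/min ÷ 60 = 0.55 L/s.
Vt = flow × Ti = 0.55 L/s × 0.97 s × 1000 mL/L = 533.5 mL.
R = (PIP − Pplat)/V̇ = (26.2 − 11.4) / 0.55 = 14.8/0.55 = 26.909 cmH2O·s/L.
C = Vt/(Pplat − PEEP) = 533.5 / (11.4 − 3) = 533.5/8.4 = 63.512 mL/cmH2O.
τ = R × C = 26.909 × 0.06351 L/cmH2O = 1.709 s.
Fraction remaining = e^(−Te/τ) = e^(−3.28/1.709) = 0.1467.
Trapped volume = 533.5 × 0.1467 = 78.264 mL.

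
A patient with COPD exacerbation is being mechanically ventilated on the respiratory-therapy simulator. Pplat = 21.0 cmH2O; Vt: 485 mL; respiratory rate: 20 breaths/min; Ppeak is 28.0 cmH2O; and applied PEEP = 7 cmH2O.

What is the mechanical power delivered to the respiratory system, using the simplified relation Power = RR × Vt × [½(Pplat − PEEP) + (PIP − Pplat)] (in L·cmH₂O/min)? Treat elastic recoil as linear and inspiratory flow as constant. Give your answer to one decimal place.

135.8

Per-breath work = Vt × [½(Pplat−PEEP) + (PIP−Pplat)] = 0.485 × [0.5×14.0 + 7.0] = 0.485 × 14.0 = 6.79 L·cmH2O.
Power = 20 × 6.79 = 135.8 L·cmH2O/min.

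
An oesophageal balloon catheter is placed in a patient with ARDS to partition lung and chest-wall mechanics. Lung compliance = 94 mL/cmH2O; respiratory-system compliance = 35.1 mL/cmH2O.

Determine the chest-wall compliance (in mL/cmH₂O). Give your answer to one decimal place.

1/Ccw = 1/Crs − 1/CL.
1/Ccw = 1/35.1 − 1/94 = 0.01785.
Ccw = 56.022 mL/cmH2O.

56.0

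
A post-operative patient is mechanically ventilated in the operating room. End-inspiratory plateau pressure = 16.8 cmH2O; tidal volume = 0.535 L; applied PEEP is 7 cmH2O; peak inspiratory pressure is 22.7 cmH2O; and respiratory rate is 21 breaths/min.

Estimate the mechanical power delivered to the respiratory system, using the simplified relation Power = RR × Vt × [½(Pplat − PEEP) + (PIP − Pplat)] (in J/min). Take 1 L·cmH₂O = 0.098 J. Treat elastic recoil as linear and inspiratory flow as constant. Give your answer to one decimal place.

11.9

Per-breath work = Vt × [½(Pplat−PEEP) + (PIP−Pplat)] = 0.535 × [0.5×9.8 + 5.9] = 0.535 × 10.8 = 5.778 L·cmH2O.
Power = 21 × 5.778 = 121.34 L·cmH2O/min.
× 0.098 J/(L·cmH2O) → 11.891 J/min.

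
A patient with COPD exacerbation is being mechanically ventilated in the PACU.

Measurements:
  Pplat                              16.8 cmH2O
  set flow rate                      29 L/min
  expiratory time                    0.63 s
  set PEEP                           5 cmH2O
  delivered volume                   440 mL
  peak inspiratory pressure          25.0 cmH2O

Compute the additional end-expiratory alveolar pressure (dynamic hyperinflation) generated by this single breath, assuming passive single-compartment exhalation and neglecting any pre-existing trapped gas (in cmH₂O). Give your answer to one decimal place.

Flow: 29 L/min ÷ 60 = 0.4833 L/s.
R = (PIP − Pplat)/V̇ = (25.0 − 16.8) / 0.4833 = 8.2/0.4833 = 16.967 cmH2O·s/L.
C = Vt/(Pplat − PEEP) = 440.0 / (16.8 − 5) = 440.0/11.8 = 37.288 mL/cmH2O.
τ = R × C = 16.967 × 0.03729 L/cmH2O = 0.6327 s.
Fraction remaining = e^(−Te/τ) = e^(−0.63/0.6327) = 0.3695; trapped volume = 440.0 × 0.3695 = 162.58 mL.
Additional alveolar pressure from trapping ≈ V_trapped / C = 162.58 / 37.288 = 4.36 cmH2O.

4.4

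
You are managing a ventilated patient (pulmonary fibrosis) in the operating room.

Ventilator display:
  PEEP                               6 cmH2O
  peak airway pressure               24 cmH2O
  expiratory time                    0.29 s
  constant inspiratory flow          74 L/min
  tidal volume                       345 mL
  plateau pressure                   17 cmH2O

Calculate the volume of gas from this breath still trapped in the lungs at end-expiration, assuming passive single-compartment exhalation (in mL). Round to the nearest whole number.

68

Flow: 74 L/min ÷ 60 = 1.2333 L/s.
R = (PIP − Pplat)/V̇ = (24 − 17) / 1.2333 = 7.0/1.2333 = 5.676 cmH2O·s/L.
C = Vt/(Pplat − PEEP) = 345.0 / (17 − 6) = 345.0/11.0 = 31.364 mL/cmH2O.
τ = R × C = 5.676 × 0.03136 L/cmH2O = 0.178 s.
Fraction remaining = e^(−Te/τ) = e^(−0.29/0.178) = 0.1961.
Trapped volume = 345.0 × 0.1961 = 67.655 mL.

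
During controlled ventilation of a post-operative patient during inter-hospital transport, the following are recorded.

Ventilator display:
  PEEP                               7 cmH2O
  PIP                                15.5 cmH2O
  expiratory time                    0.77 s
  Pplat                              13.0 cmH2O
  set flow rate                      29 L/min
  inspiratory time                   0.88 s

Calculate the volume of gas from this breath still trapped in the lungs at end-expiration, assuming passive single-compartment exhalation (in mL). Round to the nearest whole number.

52

Flow: 29 L/min ÷ 60 = 0.4833 L/s.
Vt = flow × Ti = 0.4833 L/s × 0.88 s × 1000 mL/L = 425.3 mL.
R = (PIP − Pplat)/V̇ = (15.5 − 13.0) / 0.4833 = 2.5/0.4833 = 5.173 cmH2O·s/L.
C = Vt/(Pplat − PEEP) = 425.3 / (13.0 − 7) = 425.3/6.0 = 70.883 mL/cmH2O.
τ = R × C = 5.173 × 0.07088 L/cmH2O = 0.3667 s.
Fraction remaining = e^(−Te/τ) = e^(−0.77/0.3667) = 0.1225.
Trapped volume = 425.3 × 0.1225 = 52.099 mL.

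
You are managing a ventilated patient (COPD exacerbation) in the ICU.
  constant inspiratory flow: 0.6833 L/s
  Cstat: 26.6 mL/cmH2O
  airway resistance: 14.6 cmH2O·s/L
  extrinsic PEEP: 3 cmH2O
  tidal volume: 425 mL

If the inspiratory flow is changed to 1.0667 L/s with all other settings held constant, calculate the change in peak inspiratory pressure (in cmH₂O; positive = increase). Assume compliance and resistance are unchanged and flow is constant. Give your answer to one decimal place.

5.6

PIP = Vt/C + R·V̇ + PEEP (constant-flow equation of motion).
Only the resistive term changes: ΔPIP = R × ΔV̇ = 14.6 × (1.0667 − 0.6833) = 14.6 × 0.3834 = 5.598 cmH2O.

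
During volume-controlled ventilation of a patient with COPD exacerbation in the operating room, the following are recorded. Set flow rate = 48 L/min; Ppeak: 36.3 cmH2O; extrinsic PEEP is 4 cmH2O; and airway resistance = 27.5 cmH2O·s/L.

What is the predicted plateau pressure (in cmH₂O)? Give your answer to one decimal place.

Flow: 48 L/min ÷ 60 = 0.8 L/s.
Pplat = PIP − Raw × flow = 36.3 − 27.5 × 0.8 = 36.3 − 22.0 = 14.3 cmH2O.

14.3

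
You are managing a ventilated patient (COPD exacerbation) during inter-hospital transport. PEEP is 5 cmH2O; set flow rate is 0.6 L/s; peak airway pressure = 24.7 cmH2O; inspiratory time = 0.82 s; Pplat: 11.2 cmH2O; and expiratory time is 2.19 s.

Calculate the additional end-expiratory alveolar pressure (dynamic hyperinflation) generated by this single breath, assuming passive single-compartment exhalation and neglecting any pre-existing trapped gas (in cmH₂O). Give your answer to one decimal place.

1.8

Vt = flow × Ti = 0.6 L/s × 0.82 s × 1000 mL/L = 492.0 mL.
R = (PIP − Pplat)/V̇ = (24.7 − 11.2) / 0.6 = 13.5/0.6 = 22.5 cmH2O·s/L.
C = Vt/(Pplat − PEEP) = 492.0 / (11.2 − 5) = 492.0/6.2 = 79.355 mL/cmH2O.
τ = R × C = 22.5 × 0.07936 L/cmH2O = 1.786 s.
Fraction remaining = e^(−Te/τ) = e^(−2.19/1.786) = 0.2934; trapped volume = 492.0 × 0.2934 = 144.35 mL.
Additional alveolar pressure from trapping ≈ V_trapped / C = 144.35 / 79.355 = 1.819 cmH2O.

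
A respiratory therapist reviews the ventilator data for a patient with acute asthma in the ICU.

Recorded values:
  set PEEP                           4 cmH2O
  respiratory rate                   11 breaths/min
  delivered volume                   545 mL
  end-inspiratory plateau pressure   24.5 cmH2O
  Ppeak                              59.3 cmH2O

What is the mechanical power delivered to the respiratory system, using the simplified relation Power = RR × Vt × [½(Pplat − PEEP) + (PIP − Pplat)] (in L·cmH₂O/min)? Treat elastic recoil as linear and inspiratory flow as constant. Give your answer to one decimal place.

Per-breath work = Vt × [½(Pplat−PEEP) + (PIP−Pplat)] = 0.545 × [0.5×20.5 + 34.8] = 0.545 × 45.05 = 24.552 L·cmH2O.
Power = 11 × 24.552 = 270.07 L·cmH2O/min.

270.1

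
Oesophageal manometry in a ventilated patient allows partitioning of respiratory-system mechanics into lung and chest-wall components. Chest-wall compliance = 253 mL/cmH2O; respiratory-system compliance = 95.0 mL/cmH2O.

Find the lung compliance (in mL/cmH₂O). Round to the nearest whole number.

152

1/CL = 1/Crs − 1/Ccw.
1/CL = 1/95.0 − 1/253 = 0.006574.
CL = 152.11 mL/cmH2O.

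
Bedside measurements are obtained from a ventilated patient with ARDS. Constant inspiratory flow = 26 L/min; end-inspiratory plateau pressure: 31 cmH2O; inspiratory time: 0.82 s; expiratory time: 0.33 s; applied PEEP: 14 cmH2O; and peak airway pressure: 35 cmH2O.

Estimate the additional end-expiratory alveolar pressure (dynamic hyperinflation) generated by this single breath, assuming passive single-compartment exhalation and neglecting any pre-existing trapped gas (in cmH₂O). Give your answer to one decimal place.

Flow: 26 L/min ÷ 60 = 0.4333 L/s.
Vt = flow × Ti = 0.4333 L/s × 0.82 s × 1000 mL/L = 355.31 mL.
R = (PIP − Pplat)/V̇ = (35 − 31) / 0.4333 = 4.0/0.4333 = 9.231 cmH2O·s/L.
C = Vt/(Pplat − PEEP) = 355.31 / (31 − 14) = 355.31/17.0 = 20.901 mL/cmH2O.
τ = R × C = 9.231 × 0.0209 L/cmH2O = 0.1929 s.
Fraction remaining = e^(−Te/τ) = e^(−0.33/0.1929) = 0.1807; trapped volume = 355.31 × 0.1807 = 64.205 mL.
Additional alveolar pressure from trapping ≈ V_trapped / C = 64.205 / 20.901 = 3.072 cmH2O.

3.1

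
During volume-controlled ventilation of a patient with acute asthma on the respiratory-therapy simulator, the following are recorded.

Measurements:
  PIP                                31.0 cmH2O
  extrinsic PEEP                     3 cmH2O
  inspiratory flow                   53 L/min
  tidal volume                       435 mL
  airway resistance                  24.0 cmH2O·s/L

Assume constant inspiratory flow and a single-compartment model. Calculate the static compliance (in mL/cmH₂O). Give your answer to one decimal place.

64.0

Flow: 53 L/min ÷ 60 = 0.8833 L/s.
Equation of motion (constant flow): PIP = Vt/C + R·V̇ + PEEP.
Vt/C = PIP − R·V̇ − PEEP = 31.0 − 24.0×0.8833 − 3 = 31.0 − 21.199 − 3 = 6.801 cmH2O.
C = Vt / 6.801 = 435 / 6.801 = 63.961 mL/cmH2O.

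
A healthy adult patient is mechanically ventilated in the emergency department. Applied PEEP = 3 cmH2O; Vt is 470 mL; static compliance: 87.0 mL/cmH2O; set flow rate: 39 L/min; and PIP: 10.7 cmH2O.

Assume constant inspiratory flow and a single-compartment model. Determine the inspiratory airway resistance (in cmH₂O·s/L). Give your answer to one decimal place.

3.5

Flow: 39 L/min ÷ 60 = 0.65 L/s.
Equation of motion (constant flow): PIP = Vt/C + R·V̇ + PEEP.
R·V̇ = PIP − Vt/C − PEEP = 10.7 − 470/87.0 − 3 = 10.7 − 5.402 − 3 = 2.298 cmH2O.
R = 2.298 / 0.65 = 3.535 cmH2O·s/L.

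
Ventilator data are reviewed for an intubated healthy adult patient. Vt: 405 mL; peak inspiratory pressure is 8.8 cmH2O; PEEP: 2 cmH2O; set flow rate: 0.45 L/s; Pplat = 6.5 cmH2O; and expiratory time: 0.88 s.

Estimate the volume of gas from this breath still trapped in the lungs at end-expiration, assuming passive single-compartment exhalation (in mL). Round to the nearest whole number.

R = (PIP − Pplat)/V̇ = (8.8 − 6.5) / 0.45 = 2.3/0.45 = 5.111 cmH2O·s/L.
C = Vt/(Pplat − PEEP) = 405.0 / (6.5 − 2) = 405.0/4.5 = 90.0 mL/cmH2O.
τ = R × C = 5.111 × 0.09 L/cmH2O = 0.46 s.
Fraction remaining = e^(−Te/τ) = e^(−0.88/0.46) = 0.1476.
Trapped volume = 405.0 × 0.1476 = 59.778 mL.

60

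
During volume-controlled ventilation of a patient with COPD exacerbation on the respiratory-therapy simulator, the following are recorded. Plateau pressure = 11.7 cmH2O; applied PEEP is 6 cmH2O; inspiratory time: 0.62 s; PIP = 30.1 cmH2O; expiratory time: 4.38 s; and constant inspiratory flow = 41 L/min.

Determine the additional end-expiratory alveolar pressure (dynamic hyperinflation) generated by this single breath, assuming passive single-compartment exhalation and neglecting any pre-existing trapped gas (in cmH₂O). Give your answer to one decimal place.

0.6

Flow: 41 L/min ÷ 60 = 0.6833 L/s.
Vt = flow × Ti = 0.6833 L/s × 0.62 s × 1000 mL/L = 423.65 mL.
R = (PIP − Pplat)/V̇ = (30.1 − 11.7) / 0.6833 = 18.4/0.6833 = 26.928 cmH2O·s/L.
C = Vt/(Pplat − PEEP) = 423.65 / (11.7 − 6) = 423.65/5.7 = 74.325 mL/cmH2O.
τ = R × C = 26.928 × 0.07433 L/cmH2O = 2.002 s.
Fraction remaining = e^(−Te/τ) = e^(−4.38/2.002) = 0.1122; trapped volume = 423.65 × 0.1122 = 47.534 mL.
Additional alveolar pressure from trapping ≈ V_trapped / C = 47.534 / 74.325 = 0.6395 cmH2O.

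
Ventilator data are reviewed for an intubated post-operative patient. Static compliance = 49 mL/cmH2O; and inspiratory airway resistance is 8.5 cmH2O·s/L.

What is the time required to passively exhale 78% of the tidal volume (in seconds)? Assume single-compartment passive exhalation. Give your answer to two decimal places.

0.63

τ = R × C = 8.5 × 49 mL/cmH2O = 8.5 × 0.049 L/cmH2O = 0.4165 s.
Exhaled fraction f = 1 − e^(−t/τ) → t = −τ·ln(1 − f) = −0.4165·ln(0.22) = 0.6306 s.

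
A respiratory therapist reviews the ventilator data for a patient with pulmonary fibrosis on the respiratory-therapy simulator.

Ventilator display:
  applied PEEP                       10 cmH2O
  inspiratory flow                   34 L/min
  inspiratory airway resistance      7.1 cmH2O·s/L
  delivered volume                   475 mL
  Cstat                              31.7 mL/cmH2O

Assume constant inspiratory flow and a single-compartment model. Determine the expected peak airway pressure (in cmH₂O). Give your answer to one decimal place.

29.0

Flow: 34 L/min ÷ 60 = 0.5667 L/s.
Equation of motion (constant flow): PIP = Vt/C + R·V̇ + PEEP.
PIP = 475/31.7 + 7.1×0.5667 + 10 = 14.984 + 4.024 + 10 = 29.008 cmH2O.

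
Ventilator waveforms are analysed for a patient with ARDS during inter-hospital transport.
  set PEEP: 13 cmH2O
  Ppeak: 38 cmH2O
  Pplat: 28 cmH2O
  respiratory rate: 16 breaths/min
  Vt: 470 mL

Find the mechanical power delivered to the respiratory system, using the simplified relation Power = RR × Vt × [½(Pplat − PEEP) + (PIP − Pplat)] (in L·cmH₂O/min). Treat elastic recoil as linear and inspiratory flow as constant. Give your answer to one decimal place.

131.6

Per-breath work = Vt × [½(Pplat−PEEP) + (PIP−Pplat)] = 0.470 × [0.5×15.0 + 10.0] = 0.470 × 17.5 = 8.225 L·cmH2O.
Power = 16 × 8.225 = 131.6 L·cmH2O/min.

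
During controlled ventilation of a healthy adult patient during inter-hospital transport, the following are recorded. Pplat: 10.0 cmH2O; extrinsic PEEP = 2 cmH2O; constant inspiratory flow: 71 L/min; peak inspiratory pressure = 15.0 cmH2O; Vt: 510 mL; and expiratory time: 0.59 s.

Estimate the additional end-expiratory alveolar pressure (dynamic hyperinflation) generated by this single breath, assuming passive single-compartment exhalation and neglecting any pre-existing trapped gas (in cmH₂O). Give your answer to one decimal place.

Flow: 71 L/min ÷ 60 = 1.1833 L/s.
R = (PIP − Pplat)/V̇ = (15.0 − 10.0) / 1.1833 = 5.0/1.1833 = 4.225 cmH2O·s/L.
C = Vt/(Pplat − PEEP) = 510.0 / (10.0 − 2) = 510.0/8.0 = 63.75 mL/cmH2O.
τ = R × C = 4.225 × 0.06375 L/cmH2O = 0.2693 s.
Fraction remaining = e^(−Te/τ) = e^(−0.59/0.2693) = 0.1118; trapped volume = 510.0 × 0.1118 = 57.018 mL.
Additional alveolar pressure from trapping ≈ V_trapped / C = 57.018 / 63.75 = 0.8944 cmH2O.

0.9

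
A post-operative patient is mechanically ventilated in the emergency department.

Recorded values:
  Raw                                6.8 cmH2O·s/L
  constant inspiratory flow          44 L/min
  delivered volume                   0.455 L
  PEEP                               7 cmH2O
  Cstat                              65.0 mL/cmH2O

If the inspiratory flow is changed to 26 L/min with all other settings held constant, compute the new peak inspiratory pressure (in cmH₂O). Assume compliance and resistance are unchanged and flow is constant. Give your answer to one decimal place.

16.9

Flow: 44 L/min ÷ 60 = 0.7333 L/s.
New flow: 26 L/min ÷ 60 = 0.4333 L/s.
PIP = Vt/C + R·V̇ + PEEP (constant-flow equation of motion).
Only the resistive term changes: ΔPIP = R × ΔV̇ = 6.8 × (0.4333 − 0.7333) = 6.8 × -0.3 = -2.04 cmH2O.
Original PIP = 455/65.0 + 6.8×0.7333 + 7 = 18.986 cmH2O; new PIP = 18.986 + (-2.04) = 16.946 cmH2O.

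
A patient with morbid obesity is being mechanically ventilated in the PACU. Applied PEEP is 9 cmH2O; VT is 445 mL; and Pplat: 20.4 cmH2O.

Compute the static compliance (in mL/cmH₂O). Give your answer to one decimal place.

Cstat = Vt / (Pplat − PEEP) = 445 / (20.4 − 9) = 445 / 11.4 = 39.035 mL/cmH2O.

39.0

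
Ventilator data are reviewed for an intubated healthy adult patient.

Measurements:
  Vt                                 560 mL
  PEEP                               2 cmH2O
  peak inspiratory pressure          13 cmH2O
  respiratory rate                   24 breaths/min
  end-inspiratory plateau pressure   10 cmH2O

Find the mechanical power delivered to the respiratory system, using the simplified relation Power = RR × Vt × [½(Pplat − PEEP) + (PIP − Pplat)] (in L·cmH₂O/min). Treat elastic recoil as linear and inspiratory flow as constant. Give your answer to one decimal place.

94.1

Per-breath work = Vt × [½(Pplat−PEEP) + (PIP−Pplat)] = 0.560 × [0.5×8.0 + 3.0] = 0.560 × 7.0 = 3.92 L·cmH2O.
Power = 24 × 3.92 = 94.08 L·cmH2O/min.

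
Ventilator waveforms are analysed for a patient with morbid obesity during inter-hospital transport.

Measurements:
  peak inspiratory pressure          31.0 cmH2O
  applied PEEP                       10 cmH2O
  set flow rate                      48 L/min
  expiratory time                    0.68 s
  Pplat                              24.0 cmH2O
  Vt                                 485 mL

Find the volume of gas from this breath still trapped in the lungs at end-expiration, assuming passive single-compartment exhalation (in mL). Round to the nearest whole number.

51

Flow: 48 L/min ÷ 60 = 0.8 L/s.
R = (PIP − Pplat)/V̇ = (31.0 − 24.0) / 0.8 = 7.0/0.8 = 8.75 cmH2O·s/L.
C = Vt/(Pplat − PEEP) = 485.0 / (24.0 − 10) = 485.0/14.0 = 34.643 mL/cmH2O.
τ = R × C = 8.75 × 0.03464 L/cmH2O = 0.3031 s.
Fraction remaining = e^(−Te/τ) = e^(−0.68/0.3031) = 0.1061.
Trapped volume = 485.0 × 0.1061 = 51.459 mL.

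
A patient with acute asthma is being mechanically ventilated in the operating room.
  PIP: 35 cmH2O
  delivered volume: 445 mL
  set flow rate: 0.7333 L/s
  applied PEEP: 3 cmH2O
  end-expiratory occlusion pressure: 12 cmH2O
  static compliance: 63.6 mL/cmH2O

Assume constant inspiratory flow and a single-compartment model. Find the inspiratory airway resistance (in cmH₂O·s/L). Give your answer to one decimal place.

Total PEEP = 12 cmH2O (set 3 + intrinsic 9); this is the baseline alveolar pressure.
Equation of motion (constant flow): PIP = Vt/C + R·V̇ + PEEP.
R·V̇ = PIP − Vt/C − PEEP = 35 − 445/63.6 − 12 = 35 − 6.997 − 12 = 16.003 cmH2O.
R = 16.003 / 0.7333 = 21.823 cmH2O·s/L.

21.8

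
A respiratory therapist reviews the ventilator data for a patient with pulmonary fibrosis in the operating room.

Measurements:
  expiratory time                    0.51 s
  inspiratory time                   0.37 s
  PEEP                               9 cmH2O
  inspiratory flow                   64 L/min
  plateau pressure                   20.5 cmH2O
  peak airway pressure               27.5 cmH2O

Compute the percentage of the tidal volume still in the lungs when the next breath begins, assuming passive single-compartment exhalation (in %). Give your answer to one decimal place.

Flow: 64 L/min ÷ 60 = 1.0667 L/s.
Vt = flow × Ti = 1.0667 L/s × 0.37 s × 1000 mL/L = 394.68 mL.
R = (PIP − Pplat)/V̇ = (27.5 − 20.5) / 1.0667 = 7.0/1.0667 = 6.562 cmH2O·s/L.
C = Vt/(Pplat − PEEP) = 394.68 / (20.5 − 9) = 394.68/11.5 = 34.32 mL/cmH2O.
τ = R × C = 6.562 × 0.03432 L/cmH2O = 0.2252 s.
Fraction remaining at end-expiration = e^(−Te/τ) = e^(−0.51/0.2252) = 0.1039 → 10.39%.

10.4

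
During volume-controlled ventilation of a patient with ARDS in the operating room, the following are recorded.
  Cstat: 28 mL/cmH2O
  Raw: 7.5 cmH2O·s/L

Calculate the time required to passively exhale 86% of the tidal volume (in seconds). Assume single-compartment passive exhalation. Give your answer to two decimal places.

0.41

τ = R × C = 7.5 × 28 mL/cmH2O = 7.5 × 0.028 L/cmH2O = 0.21 s.
Exhaled fraction f = 1 − e^(−t/τ) → t = −τ·ln(1 − f) = −0.21·ln(0.14) = 0.4129 s.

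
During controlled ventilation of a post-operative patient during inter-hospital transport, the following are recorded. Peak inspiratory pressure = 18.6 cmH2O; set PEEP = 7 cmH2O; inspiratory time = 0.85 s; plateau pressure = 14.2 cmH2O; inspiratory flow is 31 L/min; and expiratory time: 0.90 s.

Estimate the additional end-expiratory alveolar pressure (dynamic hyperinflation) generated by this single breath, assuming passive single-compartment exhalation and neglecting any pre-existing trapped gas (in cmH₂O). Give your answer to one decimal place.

Flow: 31 L/min ÷ 60 = 0.5167 L/s.
Vt = flow × Ti = 0.5167 L/s × 0.85 s × 1000 mL/L = 439.2 mL.
R = (PIP − Pplat)/V̇ = (18.6 − 14.2) / 0.5167 = 4.4/0.5167 = 8.516 cmH2O·s/L.
C = Vt/(Pplat − PEEP) = 439.2 / (14.2 − 7) = 439.2/7.2 = 61.0 mL/cmH2O.
τ = R × C = 8.516 × 0.061 L/cmH2O = 0.5195 s.
Fraction remaining = e^(−Te/τ) = e^(−0.90/0.5195) = 0.1769; trapped volume = 439.2 × 0.1769 = 77.694 mL.
Additional alveolar pressure from trapping ≈ V_trapped / C = 77.694 / 61.0 = 1.274 cmH2O.

1.3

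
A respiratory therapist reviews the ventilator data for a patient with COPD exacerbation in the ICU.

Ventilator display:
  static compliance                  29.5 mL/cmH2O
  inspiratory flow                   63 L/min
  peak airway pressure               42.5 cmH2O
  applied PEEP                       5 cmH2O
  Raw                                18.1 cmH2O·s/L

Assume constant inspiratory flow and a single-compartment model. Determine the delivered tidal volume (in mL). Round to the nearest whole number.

Flow: 63 L/min ÷ 60 = 1.05 L/s.
Equation of motion (constant flow): PIP = Vt/C + R·V̇ + PEEP.
Vt/C = PIP − R·V̇ − PEEP = 42.5 − 19.005 − 5 = 18.495 cmH2O.
Vt = C × 18.495 = 29.5 × 18.495 = 545.6 mL.

546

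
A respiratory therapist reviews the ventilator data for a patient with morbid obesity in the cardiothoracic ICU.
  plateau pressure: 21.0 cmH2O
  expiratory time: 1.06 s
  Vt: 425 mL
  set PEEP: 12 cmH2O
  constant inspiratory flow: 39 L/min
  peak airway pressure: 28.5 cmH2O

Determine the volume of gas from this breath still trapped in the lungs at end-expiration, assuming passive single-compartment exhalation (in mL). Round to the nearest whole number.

61

Flow: 39 L/min ÷ 60 = 0.65 L/s.
R = (PIP − Pplat)/V̇ = (28.5 − 21.0) / 0.65 = 7.5/0.65 = 11.538 cmH2O·s/L.
C = Vt/(Pplat − PEEP) = 425.0 / (21.0 − 12) = 425.0/9.0 = 47.222 mL/cmH2O.
τ = R × C = 11.538 × 0.04722 L/cmH2O = 0.5448 s.
Fraction remaining = e^(−Te/τ) = e^(−1.06/0.5448) = 0.1429.
Trapped volume = 425.0 × 0.1429 = 60.733 mL.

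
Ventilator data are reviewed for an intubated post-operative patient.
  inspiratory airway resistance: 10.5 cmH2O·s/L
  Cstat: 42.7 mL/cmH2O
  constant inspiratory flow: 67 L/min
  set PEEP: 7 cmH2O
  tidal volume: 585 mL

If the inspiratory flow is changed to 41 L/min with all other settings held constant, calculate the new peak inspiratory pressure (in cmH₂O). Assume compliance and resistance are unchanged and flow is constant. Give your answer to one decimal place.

27.9

Flow: 67 L/min ÷ 60 = 1.1167 L/s.
New flow: 41 L/min ÷ 60 = 0.6833 L/s.
PIP = Vt/C + R·V̇ + PEEP (constant-flow equation of motion).
Only the resistive term changes: ΔPIP = R × ΔV̇ = 10.5 × (0.6833 − 1.1167) = 10.5 × -0.4334 = -4.551 cmH2O.
Original PIP = 585/42.7 + 10.5×1.1167 + 7 = 32.426 cmH2O; new PIP = 32.426 + (-4.551) = 27.875 cmH2O.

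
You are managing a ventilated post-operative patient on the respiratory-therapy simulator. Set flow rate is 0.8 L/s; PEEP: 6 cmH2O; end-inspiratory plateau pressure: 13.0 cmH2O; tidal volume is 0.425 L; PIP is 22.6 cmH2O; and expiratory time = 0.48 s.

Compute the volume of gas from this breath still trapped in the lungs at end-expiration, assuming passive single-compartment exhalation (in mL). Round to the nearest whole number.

R = (PIP − Pplat)/V̇ = (22.6 − 13.0) / 0.8 = 9.6/0.8 = 12.0 cmH2O·s/L.
C = Vt/(Pplat − PEEP) = 425.0 / (13.0 − 6) = 425.0/7.0 = 60.714 mL/cmH2O.
τ = R × C = 12.0 × 0.06071 L/cmH2O = 0.7285 s.
Fraction remaining = e^(−Te/τ) = e^(−0.48/0.7285) = 0.5174.
Trapped volume = 425.0 × 0.5174 = 219.9 mL.

220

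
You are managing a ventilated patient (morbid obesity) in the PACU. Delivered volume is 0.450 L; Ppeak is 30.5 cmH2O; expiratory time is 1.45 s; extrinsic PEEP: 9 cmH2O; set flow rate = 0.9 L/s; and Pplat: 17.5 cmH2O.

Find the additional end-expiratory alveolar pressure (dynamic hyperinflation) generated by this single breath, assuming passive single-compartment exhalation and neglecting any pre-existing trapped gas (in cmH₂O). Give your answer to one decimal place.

1.3

R = (PIP − Pplat)/V̇ = (30.5 − 17.5) / 0.9 = 13.0/0.9 = 14.444 cmH2O·s/L.
C = Vt/(Pplat − PEEP) = 450.0 / (17.5 − 9) = 450.0/8.5 = 52.941 mL/cmH2O.
τ = R × C = 14.444 × 0.05294 L/cmH2O = 0.7647 s.
Fraction remaining = e^(−Te/τ) = e^(−1.45/0.7647) = 0.1501; trapped volume = 450.0 × 0.1501 = 67.545 mL.
Additional alveolar pressure from trapping ≈ V_trapped / C = 67.545 / 52.941 = 1.276 cmH2O.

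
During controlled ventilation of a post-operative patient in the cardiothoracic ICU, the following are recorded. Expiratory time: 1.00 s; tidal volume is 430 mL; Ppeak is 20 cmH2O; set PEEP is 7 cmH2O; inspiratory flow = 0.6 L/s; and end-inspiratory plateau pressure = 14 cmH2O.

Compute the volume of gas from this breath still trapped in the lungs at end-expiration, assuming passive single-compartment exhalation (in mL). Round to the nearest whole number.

84

R = (PIP − Pplat)/V̇ = (20 − 14) / 0.6 = 6.0/0.6 = 10.0 cmH2O·s/L.
C = Vt/(Pplat − PEEP) = 430.0 / (14 − 7) = 430.0/7.0 = 61.429 mL/cmH2O.
τ = R × C = 10.0 × 0.06143 L/cmH2O = 0.6143 s.
Fraction remaining = e^(−Te/τ) = e^(−1.00/0.6143) = 0.1963.
Trapped volume = 430.0 × 0.1963 = 84.409 mL.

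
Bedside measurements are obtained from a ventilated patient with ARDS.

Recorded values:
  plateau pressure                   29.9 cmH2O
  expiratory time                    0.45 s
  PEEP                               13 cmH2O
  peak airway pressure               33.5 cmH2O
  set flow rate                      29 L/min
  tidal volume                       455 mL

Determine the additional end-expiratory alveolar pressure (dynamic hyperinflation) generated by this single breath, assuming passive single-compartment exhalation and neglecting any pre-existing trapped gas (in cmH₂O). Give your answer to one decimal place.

Flow: 29 L/min ÷ 60 = 0.4833 L/s.
R = (PIP − Pplat)/V̇ = (33.5 − 29.9) / 0.4833 = 3.6/0.4833 = 7.449 cmH2O·s/L.
C = Vt/(Pplat − PEEP) = 455.0 / (29.9 − 13) = 455.0/16.9 = 26.923 mL/cmH2O.
τ = R × C = 7.449 × 0.02692 L/cmH2O = 0.2005 s.
Fraction remaining = e^(−Te/τ) = e^(−0.45/0.2005) = 0.106; trapped volume = 455.0 × 0.106 = 48.23 mL.
Additional alveolar pressure from trapping ≈ V_trapped / C = 48.23 / 26.923 = 1.791 cmH2O.

1.8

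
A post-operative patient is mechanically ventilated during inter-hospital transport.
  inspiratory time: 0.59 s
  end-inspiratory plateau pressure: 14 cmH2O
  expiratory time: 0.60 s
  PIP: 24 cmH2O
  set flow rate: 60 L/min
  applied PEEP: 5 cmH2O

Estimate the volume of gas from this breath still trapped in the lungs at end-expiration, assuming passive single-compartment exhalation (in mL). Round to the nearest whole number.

236

Flow: 60 L/min ÷ 60 = 1 L/s.
Vt = flow × Ti = 1 L/s × 0.59 s × 1000 mL/L = 590.0 mL.
R = (PIP − Pplat)/V̇ = (24 − 14) / 1 = 10.0/1 = 10.0 cmH2O·s/L.
C = Vt/(Pplat − PEEP) = 590.0 / (14 − 5) = 590.0/9.0 = 65.556 mL/cmH2O.
τ = R × C = 10.0 × 0.06556 L/cmH2O = 0.6556 s.
Fraction remaining = e^(−Te/τ) = e^(−0.60/0.6556) = 0.4004.
Trapped volume = 590.0 × 0.4004 = 236.24 mL.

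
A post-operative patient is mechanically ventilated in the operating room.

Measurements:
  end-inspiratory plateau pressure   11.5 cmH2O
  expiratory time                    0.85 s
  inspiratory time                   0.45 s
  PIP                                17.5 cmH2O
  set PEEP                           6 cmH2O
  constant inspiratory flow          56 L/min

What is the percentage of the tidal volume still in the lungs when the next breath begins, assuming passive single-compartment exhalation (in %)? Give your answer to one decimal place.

Flow: 56 L/min ÷ 60 = 0.9333 L/s.
Vt = flow × Ti = 0.9333 L/s × 0.45 s × 1000 mL/L = 419.99 mL.
R = (PIP − Pplat)/V̇ = (17.5 − 11.5) / 0.9333 = 6.0/0.9333 = 6.429 cmH2O·s/L.
C = Vt/(Pplat − PEEP) = 419.99 / (11.5 − 6) = 419.99/5.5 = 76.362 mL/cmH2O.
τ = R × C = 6.429 × 0.07636 L/cmH2O = 0.4909 s.
Fraction remaining at end-expiration = e^(−Te/τ) = e^(−0.85/0.4909) = 0.177 → 17.7%.

17.7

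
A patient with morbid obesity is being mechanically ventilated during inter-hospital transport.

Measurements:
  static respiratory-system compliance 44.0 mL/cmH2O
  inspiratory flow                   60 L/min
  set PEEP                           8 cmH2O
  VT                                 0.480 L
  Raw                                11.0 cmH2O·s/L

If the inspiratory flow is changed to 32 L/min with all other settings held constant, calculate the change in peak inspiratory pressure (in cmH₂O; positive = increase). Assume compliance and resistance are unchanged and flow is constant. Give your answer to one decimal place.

Flow: 60 L/min ÷ 60 = 1 L/s.
New flow: 32 L/min ÷ 60 = 0.5333 L/s.
PIP = Vt/C + R·V̇ + PEEP (constant-flow equation of motion).
Only the resistive term changes: ΔPIP = R × ΔV̇ = 11.0 × (0.5333 − 1) = 11.0 × -0.4667 = -5.134 cmH2O.

-5.1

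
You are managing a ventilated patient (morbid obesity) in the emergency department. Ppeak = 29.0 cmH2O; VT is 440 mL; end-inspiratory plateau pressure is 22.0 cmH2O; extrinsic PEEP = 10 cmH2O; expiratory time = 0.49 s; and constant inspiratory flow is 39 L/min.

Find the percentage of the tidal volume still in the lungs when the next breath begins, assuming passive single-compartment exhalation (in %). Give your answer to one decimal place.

28.9

Flow: 39 L/min ÷ 60 = 0.65 L/s.
R = (PIP − Pplat)/V̇ = (29.0 − 22.0) / 0.65 = 7.0/0.65 = 10.769 cmH2O·s/L.
C = Vt/(Pplat − PEEP) = 440.0 / (22.0 − 10) = 440.0/12.0 = 36.667 mL/cmH2O.
τ = R × C = 10.769 × 0.03667 L/cmH2O = 0.3949 s.
Fraction remaining at end-expiration = e^(−Te/τ) = e^(−0.49/0.3949) = 0.2891 → 28.91%.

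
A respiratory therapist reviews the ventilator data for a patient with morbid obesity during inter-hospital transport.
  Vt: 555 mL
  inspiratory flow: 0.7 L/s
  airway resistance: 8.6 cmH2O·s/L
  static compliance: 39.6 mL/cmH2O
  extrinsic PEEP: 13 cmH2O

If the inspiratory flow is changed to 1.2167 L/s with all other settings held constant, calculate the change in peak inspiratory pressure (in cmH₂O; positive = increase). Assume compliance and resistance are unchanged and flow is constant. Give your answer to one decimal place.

PIP = Vt/C + R·V̇ + PEEP (constant-flow equation of motion).
Only the resistive term changes: ΔPIP = R × ΔV̇ = 8.6 × (1.2167 − 0.7) = 8.6 × 0.5167 = 4.444 cmH2O.

4.4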